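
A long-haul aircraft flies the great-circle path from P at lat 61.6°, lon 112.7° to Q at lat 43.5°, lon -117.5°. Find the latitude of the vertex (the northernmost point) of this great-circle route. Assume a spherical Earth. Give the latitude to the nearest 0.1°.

The great circle lies in the plane with unit normal n̂ = (p₁ × p₂)/|p₁ × p₂|.
Here n̂_z ≈ +0.287; the vertex latitude is φ_max = arccos|n̂_z| ≈ 73.3°.

≈ 73.3°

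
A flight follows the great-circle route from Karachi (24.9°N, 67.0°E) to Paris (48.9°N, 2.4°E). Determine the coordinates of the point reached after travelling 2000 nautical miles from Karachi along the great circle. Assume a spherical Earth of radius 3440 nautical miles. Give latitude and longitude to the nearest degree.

Convert each endpoint to a unit vector on the sphere (x = cos φ cos λ, y = cos φ sin λ, z = sin φ).
The central angle between the endpoints is δ = arccos(p₁·p₂) ≈ 0.961 rad (55.0°). The total great-circle distance is δ·R ≈ 0.961 × 3440 ≈ 3304 nmi, so the target fraction is f = 2000/3304 ≈ 0.605.
Interpolate at f ≈ 0.605 with slerp weights a = sin((1−f)δ)/sin δ ≈ 0.452, b = sin(fδ)/sin δ ≈ 0.670.
p = a·p₁ + b·p₂ ≈ (0.600, 0.396, 0.695); φ = arcsin(p_z) ≈ 44.04°, λ = atan2(p_y, p_x) ≈ 33.39°.

≈ 44°N, 33°E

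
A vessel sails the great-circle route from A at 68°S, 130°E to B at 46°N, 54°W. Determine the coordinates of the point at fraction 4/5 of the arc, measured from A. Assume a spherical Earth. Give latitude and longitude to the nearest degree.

≈ 14°N, 56°W

Write both endpoints as unit vectors p₁, p₂ with components (cos φ cos λ, cos φ sin λ, sin φ).
The central angle between the endpoints is δ = arccos(p₁·p₂) ≈ 2.756 rad (157.9°).
Interpolate at f = 4/5 with slerp weights a = sin((1−f)δ)/sin δ ≈ 1.392, b = sin(fδ)/sin δ ≈ 2.142.
p = a·p₁ + b·p₂ ≈ (0.539, -0.804, 0.250); φ = arcsin(p_z) ≈ 14.47°, λ = atan2(p_y, p_x) ≈ -56.15°.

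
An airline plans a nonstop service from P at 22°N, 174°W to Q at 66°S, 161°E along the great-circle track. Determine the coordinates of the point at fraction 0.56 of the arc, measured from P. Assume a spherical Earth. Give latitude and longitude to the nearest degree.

≈ 28°S, 177°E

Convert each endpoint to a unit vector on the sphere (x = cos φ cos λ, y = cos φ sin λ, z = sin φ).
The central angle between the endpoints is δ = arccos(p₁·p₂) ≈ 1.571 rad (90.0°).
Interpolate at f = 0.56 with slerp weights a = sin((1−f)δ)/sin δ ≈ 0.638, b = sin(fδ)/sin δ ≈ 0.771.
p = a·p₁ + b·p₂ ≈ (-0.884, 0.040, -0.465); φ = arcsin(p_z) ≈ -27.72°, λ = atan2(p_y, p_x) ≈ 177.39°.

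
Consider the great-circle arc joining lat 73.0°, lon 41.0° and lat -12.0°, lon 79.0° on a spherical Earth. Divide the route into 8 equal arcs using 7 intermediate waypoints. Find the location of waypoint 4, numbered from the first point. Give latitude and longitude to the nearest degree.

Write both endpoints as unit vectors p₁, p₂ with components (cos φ cos λ, cos φ sin λ, sin φ).
The central angle between the endpoints is δ = arccos(p₁·p₂) ≈ 1.544 rad (88.5°).
Interpolate at f = 4/8 with slerp weights a = sin((1−f)δ)/sin δ ≈ 0.698, b = sin(fδ)/sin δ ≈ 0.698.
p = a·p₁ + b·p₂ ≈ (0.284, 0.804, 0.522); φ = arcsin(p_z) ≈ 31.49°, λ = atan2(p_y, p_x) ≈ 70.53°.

≈ lat 31°, lon 71°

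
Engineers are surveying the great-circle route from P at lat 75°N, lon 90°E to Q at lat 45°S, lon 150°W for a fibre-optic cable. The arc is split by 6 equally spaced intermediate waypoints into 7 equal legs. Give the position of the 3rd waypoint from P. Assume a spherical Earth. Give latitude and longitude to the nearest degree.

Write both endpoints as unit vectors p₁, p₂ with components (cos φ cos λ, cos φ sin λ, sin φ).
The central angle between the endpoints is δ = arccos(p₁·p₂) ≈ 2.457 rad (140.8°).
Interpolate at f = 3/7 with slerp weights a = sin((1−f)δ)/sin δ ≈ 1.559, b = sin(fδ)/sin δ ≈ 1.374.
p = a·p₁ + b·p₂ ≈ (-0.841, -0.082, 0.535); φ = arcsin(p_z) ≈ 32.31°, λ = atan2(p_y, p_x) ≈ -174.42°.

≈ lat 32°N, lon 174°W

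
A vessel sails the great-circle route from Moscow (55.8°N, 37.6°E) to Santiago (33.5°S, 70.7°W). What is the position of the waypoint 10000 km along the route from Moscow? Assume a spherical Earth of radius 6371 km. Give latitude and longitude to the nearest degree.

Convert each endpoint to a unit vector on the sphere (x = cos φ cos λ, y = cos φ sin λ, z = sin φ).
The central angle between the endpoints is δ = arccos(p₁·p₂) ≈ 2.219 rad (127.1°). The total great-circle distance is δ·R ≈ 2.219 × 6371 ≈ 14137 km, so the target fraction is f = 10000/14137 ≈ 0.707.
Interpolate at f ≈ 0.707 with slerp weights a = sin((1−f)δ)/sin δ ≈ 0.758, b = sin(fδ)/sin δ ≈ 1.254.
p = a·p₁ + b·p₂ ≈ (0.683, -0.727, -0.065); φ = arcsin(p_z) ≈ -3.73°, λ = atan2(p_y, p_x) ≈ -46.77°.

≈ 4°S, 47°W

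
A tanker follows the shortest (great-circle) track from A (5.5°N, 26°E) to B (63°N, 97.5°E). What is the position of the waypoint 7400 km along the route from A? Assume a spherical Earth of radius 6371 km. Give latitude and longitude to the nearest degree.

≈ (59°N, 78°E)

From cos δ = sin φ₁ sin φ₂ + cos φ₁ cos φ₂ cos Δλ, the central angle is δ ≈ 1.340 rad (76.8°). The total great-circle distance is δ·R ≈ 1.340 × 6371 ≈ 8537 km, so the target fraction is f = 7400/8537 ≈ 0.867.
Interpolate at f ≈ 0.867 with slerp weights a = sin((1−f)δ)/sin δ ≈ 0.182, b = sin(fδ)/sin δ ≈ 0.942.
p = a·p₁ + b·p₂ ≈ (0.107, 0.504, 0.857); φ = arcsin(p_z) ≈ 59.00°, λ = atan2(p_y, p_x) ≈ 77.98°.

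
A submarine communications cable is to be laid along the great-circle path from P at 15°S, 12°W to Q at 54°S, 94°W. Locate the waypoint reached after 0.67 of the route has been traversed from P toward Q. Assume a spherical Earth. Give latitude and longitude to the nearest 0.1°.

Convert each endpoint to a unit vector on the sphere (x = cos φ cos λ, y = cos φ sin λ, z = sin φ).
The central angle between the endpoints is δ = arccos(p₁·p₂) ≈ 1.278 rad (73.2°).
Interpolate at f = 0.67 with slerp weights a = sin((1−f)δ)/sin δ ≈ 0.428, b = sin(fδ)/sin δ ≈ 0.789.
p = a·p₁ + b·p₂ ≈ (0.372, -0.549, -0.749); φ = arcsin(p_z) ≈ -48.50°, λ = atan2(p_y, p_x) ≈ -55.88°.

≈ 48.5°S, 55.9°W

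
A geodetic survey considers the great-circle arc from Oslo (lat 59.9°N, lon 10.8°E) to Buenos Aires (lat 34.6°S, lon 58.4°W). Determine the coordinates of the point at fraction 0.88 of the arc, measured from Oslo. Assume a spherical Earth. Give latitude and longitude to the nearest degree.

From cos δ = sin φ₁ sin φ₂ + cos φ₁ cos φ₂ cos Δλ, the central angle is δ ≈ 1.923 rad (110.2°).
Interpolate at f = 0.88 with slerp weights a = sin((1−f)δ)/sin δ ≈ 0.244, b = sin(fδ)/sin δ ≈ 1.057.
p = a·p₁ + b·p₂ ≈ (0.576, -0.718, -0.390); φ = arcsin(p_z) ≈ -22.94°, λ = atan2(p_y, p_x) ≈ -51.28°.

≈ lat 23°S, lon 51°W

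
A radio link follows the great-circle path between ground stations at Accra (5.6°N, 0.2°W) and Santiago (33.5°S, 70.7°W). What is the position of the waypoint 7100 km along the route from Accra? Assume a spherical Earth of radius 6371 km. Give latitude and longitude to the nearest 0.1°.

Convert each endpoint to a unit vector on the sphere (x = cos φ cos λ, y = cos φ sin λ, z = sin φ).
The central angle between the endpoints is δ = arccos(p₁·p₂) ≈ 1.346 rad (77.1°). The total great-circle distance is δ·R ≈ 1.346 × 6371 ≈ 8574 km, so the target fraction is f = 7100/8574 ≈ 0.828.
Interpolate at f ≈ 0.828 with slerp weights a = sin((1−f)δ)/sin δ ≈ 0.235, b = sin(fδ)/sin δ ≈ 0.921.
p = a·p₁ + b·p₂ ≈ (0.488, -0.726, -0.485); φ = arcsin(p_z) ≈ -29.03°, λ = atan2(p_y, p_x) ≈ -56.08°.

≈ 29.0°S, 56.1°W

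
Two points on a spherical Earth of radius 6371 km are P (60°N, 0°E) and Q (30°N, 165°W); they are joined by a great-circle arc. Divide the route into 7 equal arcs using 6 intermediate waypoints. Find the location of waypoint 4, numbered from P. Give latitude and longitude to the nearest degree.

From cos δ = sin φ₁ sin φ₂ + cos φ₁ cos φ₂ cos Δλ, the central angle is δ ≈ 1.556 rad (89.2°).
Interpolate at f = 4/7 with slerp weights a = sin((1−f)δ)/sin δ ≈ 0.619, b = sin(fδ)/sin δ ≈ 0.777.
p = a·p₁ + b·p₂ ≈ (-0.340, -0.174, 0.924); φ = arcsin(p_z) ≈ 67.52°, λ = atan2(p_y, p_x) ≈ -152.91°.

≈ (68°N, 153°W)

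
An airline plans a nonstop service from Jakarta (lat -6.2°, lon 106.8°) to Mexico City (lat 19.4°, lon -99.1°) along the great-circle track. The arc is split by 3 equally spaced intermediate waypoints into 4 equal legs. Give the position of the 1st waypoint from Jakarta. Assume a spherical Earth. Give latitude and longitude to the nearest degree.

≈ lat 13°, lon 140°

Write both endpoints as unit vectors p₁, p₂ with components (cos φ cos λ, cos φ sin λ, sin φ).
The central angle between the endpoints is δ = arccos(p₁·p₂) ≈ 2.645 rad (151.6°).
Interpolate at f = 1/4 with slerp weights a = sin((1−f)δ)/sin δ ≈ 1.924, b = sin(fδ)/sin δ ≈ 1.290.
p = a·p₁ + b·p₂ ≈ (-0.745, 0.629, 0.221); φ = arcsin(p_z) ≈ 12.75°, λ = atan2(p_y, p_x) ≈ 139.82°.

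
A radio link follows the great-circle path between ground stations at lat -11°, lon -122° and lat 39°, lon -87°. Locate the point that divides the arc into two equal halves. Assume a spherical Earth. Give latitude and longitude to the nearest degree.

Convert each endpoint to a unit vector on the sphere (x = cos φ cos λ, y = cos φ sin λ, z = sin φ).
The central angle between the endpoints is δ = arccos(p₁·p₂) ≈ 1.042 rad (59.7°).
Interpolate at f = 1/2 with slerp weights a = sin((1−f)δ)/sin δ ≈ 0.576, b = sin(fδ)/sin δ ≈ 0.576.
p = a·p₁ + b·p₂ ≈ (-0.276, -0.927, 0.253); φ = arcsin(p_z) ≈ 14.64°, λ = atan2(p_y, p_x) ≈ -106.60°.

≈ lat 15°, lon -107°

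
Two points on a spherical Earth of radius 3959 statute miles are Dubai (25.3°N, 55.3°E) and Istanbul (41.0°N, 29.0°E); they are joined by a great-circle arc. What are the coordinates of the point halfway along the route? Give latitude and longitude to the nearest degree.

Write both endpoints as unit vectors p₁, p₂ with components (cos φ cos λ, cos φ sin λ, sin φ).
The central angle between the endpoints is δ = arccos(p₁·p₂) ≈ 0.469 rad (26.9°).
Interpolate at f = 1/2 with slerp weights a = sin((1−f)δ)/sin δ ≈ 0.514, b = sin(fδ)/sin δ ≈ 0.514.
p = a·p₁ + b·p₂ ≈ (0.604, 0.570, 0.557); φ = arcsin(p_z) ≈ 33.84°, λ = atan2(p_y, p_x) ≈ 43.36°.

≈ 34°N, 43°E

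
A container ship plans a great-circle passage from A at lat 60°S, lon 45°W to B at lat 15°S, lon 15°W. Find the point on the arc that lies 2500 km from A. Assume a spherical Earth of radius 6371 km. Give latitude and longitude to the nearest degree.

≈ lat 41°S, lon 26°W

The haversine formula gives a central angle δ ≈ 0.873 rad (50.0°) between the endpoints. The total great-circle distance is δ·R ≈ 0.873 × 6371 ≈ 5563 km, so the target fraction is f = 2500/5563 ≈ 0.449.
Interpolate at f ≈ 0.449 with slerp weights a = sin((1−f)δ)/sin δ ≈ 0.603, b = sin(fδ)/sin δ ≈ 0.499.
p = a·p₁ + b·p₂ ≈ (0.679, -0.338, -0.652); φ = arcsin(p_z) ≈ -40.67°, λ = atan2(p_y, p_x) ≈ -26.47°.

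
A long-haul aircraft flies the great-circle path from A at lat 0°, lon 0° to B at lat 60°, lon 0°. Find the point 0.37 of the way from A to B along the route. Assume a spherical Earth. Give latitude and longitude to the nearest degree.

Write both endpoints as unit vectors p₁, p₂ with components (cos φ cos λ, cos φ sin λ, sin φ).
The central angle between the endpoints is δ = arccos(p₁·p₂) ≈ 1.047 rad (60.0°).
Interpolate at f = 0.37 with slerp weights a = sin((1−f)δ)/sin δ ≈ 0.708, b = sin(fδ)/sin δ ≈ 0.436.
p = a·p₁ + b·p₂ ≈ (0.926, 0.000, 0.378); φ = arcsin(p_z) ≈ 22.20°, λ = atan2(p_y, p_x) ≈ 0.00°.

≈ lat 22°, lon 0°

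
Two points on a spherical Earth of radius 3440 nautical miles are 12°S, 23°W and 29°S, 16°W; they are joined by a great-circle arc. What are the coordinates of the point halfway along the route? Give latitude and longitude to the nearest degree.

≈ 21°S, 20°W

The haversine formula gives a central angle δ ≈ 0.318 rad (18.2°) between the endpoints.
Interpolate at f = 1/2 with slerp weights a = sin((1−f)δ)/sin δ ≈ 0.506, b = sin(fδ)/sin δ ≈ 0.506.
p = a·p₁ + b·p₂ ≈ (0.882, -0.316, -0.351); φ = arcsin(p_z) ≈ -20.54°, λ = atan2(p_y, p_x) ≈ -19.70°.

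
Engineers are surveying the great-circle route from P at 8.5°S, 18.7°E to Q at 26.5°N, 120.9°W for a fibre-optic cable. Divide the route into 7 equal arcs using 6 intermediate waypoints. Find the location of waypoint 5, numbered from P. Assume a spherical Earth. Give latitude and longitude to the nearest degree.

From cos δ = sin φ₁ sin φ₂ + cos φ₁ cos φ₂ cos Δλ, the central angle is δ ≈ 2.404 rad (137.7°).
Interpolate at f = 5/7 with slerp weights a = sin((1−f)δ)/sin δ ≈ 0.943, b = sin(fδ)/sin δ ≈ 1.471.
p = a·p₁ + b·p₂ ≈ (0.207, -0.831, 0.517); φ = arcsin(p_z) ≈ 31.13°, λ = atan2(p_y, p_x) ≈ -76.00°.

≈ 31°N, 76°W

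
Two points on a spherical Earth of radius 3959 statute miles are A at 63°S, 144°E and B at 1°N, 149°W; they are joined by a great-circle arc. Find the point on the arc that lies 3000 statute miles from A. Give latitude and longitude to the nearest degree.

≈ 32°S, 167°W

From cos δ = sin φ₁ sin φ₂ + cos φ₁ cos φ₂ cos Δλ, the central angle is δ ≈ 1.408 rad (80.7°). The total great-circle distance is δ·R ≈ 1.408 × 3959 ≈ 5575 mi, so the target fraction is f = 3000/5575 ≈ 0.538.
Interpolate at f ≈ 0.538 with slerp weights a = sin((1−f)δ)/sin δ ≈ 0.614, b = sin(fδ)/sin δ ≈ 0.696.
p = a·p₁ + b·p₂ ≈ (-0.822, -0.195, -0.535); φ = arcsin(p_z) ≈ -32.32°, λ = atan2(p_y, p_x) ≈ -166.67°.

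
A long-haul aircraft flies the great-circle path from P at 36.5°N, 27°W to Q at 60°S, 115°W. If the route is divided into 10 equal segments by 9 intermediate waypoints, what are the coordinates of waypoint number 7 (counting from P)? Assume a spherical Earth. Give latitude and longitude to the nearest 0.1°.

≈ 36.2°S, 72.4°W

Write both endpoints as unit vectors p₁, p₂ with components (cos φ cos λ, cos φ sin λ, sin φ).
The central angle between the endpoints is δ = arccos(p₁·p₂) ≈ 2.096 rad (120.1°).
Interpolate at f = 7/10 with slerp weights a = sin((1−f)δ)/sin δ ≈ 0.680, b = sin(fδ)/sin δ ≈ 1.149.
p = a·p₁ + b·p₂ ≈ (0.244, -0.769, -0.591); φ = arcsin(p_z) ≈ -36.24°, λ = atan2(p_y, p_x) ≈ -72.40°.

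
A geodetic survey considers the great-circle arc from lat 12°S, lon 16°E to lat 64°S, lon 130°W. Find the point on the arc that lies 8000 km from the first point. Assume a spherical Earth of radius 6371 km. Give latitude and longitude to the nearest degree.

≈ lat 75°S, lon 49°W

Convert each endpoint to a unit vector on the sphere (x = cos φ cos λ, y = cos φ sin λ, z = sin φ).
The central angle between the endpoints is δ = arccos(p₁·p₂) ≈ 1.740 rad (99.7°). The total great-circle distance is δ·R ≈ 1.740 × 6371 ≈ 11087 km, so the target fraction is f = 8000/11087 ≈ 0.722.
Interpolate at f ≈ 0.722 with slerp weights a = sin((1−f)δ)/sin δ ≈ 0.473, b = sin(fδ)/sin δ ≈ 0.965.
p = a·p₁ + b·p₂ ≈ (0.173, -0.197, -0.965); φ = arcsin(p_z) ≈ -74.84°, λ = atan2(p_y, p_x) ≈ -48.72°.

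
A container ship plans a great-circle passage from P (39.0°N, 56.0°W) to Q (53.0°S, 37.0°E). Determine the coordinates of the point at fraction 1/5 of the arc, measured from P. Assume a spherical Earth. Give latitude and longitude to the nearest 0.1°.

Convert each endpoint to a unit vector on the sphere (x = cos φ cos λ, y = cos φ sin λ, z = sin φ).
The central angle between the endpoints is δ = arccos(p₁·p₂) ≈ 2.126 rad (121.8°).
Interpolate at f = 1/5 with slerp weights a = sin((1−f)δ)/sin δ ≈ 1.167, b = sin(fδ)/sin δ ≈ 0.485.
p = a·p₁ + b·p₂ ≈ (0.740, -0.576, 0.347); φ = arcsin(p_z) ≈ 20.28°, λ = atan2(p_y, p_x) ≈ -37.88°.

≈ (20.3°N, 37.9°W)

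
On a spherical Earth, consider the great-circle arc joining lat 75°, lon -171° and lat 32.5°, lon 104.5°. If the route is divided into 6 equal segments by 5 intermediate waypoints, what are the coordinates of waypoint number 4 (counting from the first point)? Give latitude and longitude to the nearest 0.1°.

Convert each endpoint to a unit vector on the sphere (x = cos φ cos λ, y = cos φ sin λ, z = sin φ).
The central angle between the endpoints is δ = arccos(p₁·p₂) ≈ 1.000 rad (57.3°).
Interpolate at f = 4/6 with slerp weights a = sin((1−f)δ)/sin δ ≈ 0.389, b = sin(fδ)/sin δ ≈ 0.735.
p = a·p₁ + b·p₂ ≈ (-0.255, 0.584, 0.771); φ = arcsin(p_z) ≈ 50.40°, λ = atan2(p_y, p_x) ≈ 113.54°.

≈ lat 50.4°, lon 113.5°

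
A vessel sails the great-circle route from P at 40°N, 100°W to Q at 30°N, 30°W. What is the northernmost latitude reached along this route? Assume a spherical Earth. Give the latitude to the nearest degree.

≈ 42°N

The great circle lies in the plane with unit normal n̂ = (p₁ × p₂)/|p₁ × p₂|.
Here n̂_z ≈ +0.745; the vertex latitude is φ_max = arccos|n̂_z| ≈ 41.8°.
Check via Clairaut: cos φ_max = |cos φ₁| · sin C = cos(40.0°)·sin(76.7°) ≈ 0.745, again giving ≈ 41.8°.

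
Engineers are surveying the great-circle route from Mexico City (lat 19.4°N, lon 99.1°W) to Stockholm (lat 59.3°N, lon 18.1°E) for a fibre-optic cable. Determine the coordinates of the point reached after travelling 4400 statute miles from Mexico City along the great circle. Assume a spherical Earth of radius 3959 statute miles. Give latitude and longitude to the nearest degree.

Convert each endpoint to a unit vector on the sphere (x = cos φ cos λ, y = cos φ sin λ, z = sin φ).
The central angle between the endpoints is δ = arccos(p₁·p₂) ≈ 1.505 rad (86.2°). The total great-circle distance is δ·R ≈ 1.505 × 3959 ≈ 5959 mi, so the target fraction is f = 4400/5959 ≈ 0.738.
Interpolate at f ≈ 0.738 with slerp weights a = sin((1−f)δ)/sin δ ≈ 0.385, b = sin(fδ)/sin δ ≈ 0.898.
p = a·p₁ + b·p₂ ≈ (0.379, -0.216, 0.900); φ = arcsin(p_z) ≈ 64.17°, λ = atan2(p_y, p_x) ≈ -29.68°.

≈ lat 64°N, lon 30°W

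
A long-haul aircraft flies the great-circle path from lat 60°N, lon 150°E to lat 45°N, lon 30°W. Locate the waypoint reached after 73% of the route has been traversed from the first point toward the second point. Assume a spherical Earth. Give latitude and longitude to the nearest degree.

Convert each endpoint to a unit vector on the sphere (x = cos φ cos λ, y = cos φ sin λ, z = sin φ).
The central angle between the endpoints is δ = arccos(p₁·p₂) ≈ 1.309 rad (75.0°).
Interpolate at f = 0.73 with slerp weights a = sin((1−f)δ)/sin δ ≈ 0.358, b = sin(fδ)/sin δ ≈ 0.845.
p = a·p₁ + b·p₂ ≈ (0.363, -0.209, 0.908); φ = arcsin(p_z) ≈ 65.25°, λ = atan2(p_y, p_x) ≈ -30.00°.

≈ lat 65°N, lon 30°W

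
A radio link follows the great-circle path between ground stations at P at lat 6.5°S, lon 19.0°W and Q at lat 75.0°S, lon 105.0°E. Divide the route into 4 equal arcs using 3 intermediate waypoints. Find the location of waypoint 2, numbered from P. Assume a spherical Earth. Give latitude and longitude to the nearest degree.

≈ lat 51°S, lon 5°W

Convert each endpoint to a unit vector on the sphere (x = cos φ cos λ, y = cos φ sin λ, z = sin φ).
The central angle between the endpoints is δ = arccos(p₁·p₂) ≈ 1.605 rad (92.0°).
Interpolate at f = 2/4 with slerp weights a = sin((1−f)δ)/sin δ ≈ 0.720, b = sin(fδ)/sin δ ≈ 0.720.
p = a·p₁ + b·p₂ ≈ (0.628, -0.053, -0.777); φ = arcsin(p_z) ≈ -50.95°, λ = atan2(p_y, p_x) ≈ -4.81°.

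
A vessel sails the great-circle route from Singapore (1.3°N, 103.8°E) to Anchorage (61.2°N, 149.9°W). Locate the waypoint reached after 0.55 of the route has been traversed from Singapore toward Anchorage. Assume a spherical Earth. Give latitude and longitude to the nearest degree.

≈ 46°N, 136°E

The haversine formula gives a central angle δ ≈ 1.686 rad (96.6°) between the endpoints.
Interpolate at f = 0.55 with slerp weights a = sin((1−f)δ)/sin δ ≈ 0.693, b = sin(fδ)/sin δ ≈ 0.805.
p = a·p₁ + b·p₂ ≈ (-0.501, 0.478, 0.722); φ = arcsin(p_z) ≈ 46.18°, λ = atan2(p_y, p_x) ≈ 136.34°.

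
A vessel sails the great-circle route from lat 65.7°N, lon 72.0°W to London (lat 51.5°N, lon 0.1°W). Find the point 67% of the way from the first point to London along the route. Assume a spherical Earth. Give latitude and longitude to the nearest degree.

Write both endpoints as unit vectors p₁, p₂ with components (cos φ cos λ, cos φ sin λ, sin φ).
The central angle between the endpoints is δ = arccos(p₁·p₂) ≈ 0.655 rad (37.5°).
Interpolate at f = 0.67 with slerp weights a = sin((1−f)δ)/sin δ ≈ 0.352, b = sin(fδ)/sin δ ≈ 0.698.
p = a·p₁ + b·p₂ ≈ (0.479, -0.139, 0.867); φ = arcsin(p_z) ≈ 60.09°, λ = atan2(p_y, p_x) ≈ -16.13°.

≈ lat 60°N, lon 16°W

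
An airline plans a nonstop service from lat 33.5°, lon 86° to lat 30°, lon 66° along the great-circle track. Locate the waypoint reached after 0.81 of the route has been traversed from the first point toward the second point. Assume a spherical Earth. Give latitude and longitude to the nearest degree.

Write both endpoints as unit vectors p₁, p₂ with components (cos φ cos λ, cos φ sin λ, sin φ).
The central angle between the endpoints is δ = arccos(p₁·p₂) ≈ 0.303 rad (17.3°).
Interpolate at f = 0.81 with slerp weights a = sin((1−f)δ)/sin δ ≈ 0.193, b = sin(fδ)/sin δ ≈ 0.814.
p = a·p₁ + b·p₂ ≈ (0.298, 0.805, 0.514); φ = arcsin(p_z) ≈ 30.90°, λ = atan2(p_y, p_x) ≈ 69.67°.

≈ lat 31°, lon 70°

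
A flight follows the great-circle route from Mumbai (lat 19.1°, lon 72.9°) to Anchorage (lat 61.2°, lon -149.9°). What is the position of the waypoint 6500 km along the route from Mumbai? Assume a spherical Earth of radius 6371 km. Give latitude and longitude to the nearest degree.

≈ lat 69°, lon 123°

The haversine formula gives a central angle δ ≈ 1.618 rad (92.7°) between the endpoints. The total great-circle distance is δ·R ≈ 1.618 × 6371 ≈ 10309 km, so the target fraction is f = 6500/10309 ≈ 0.631.
Interpolate at f ≈ 0.631 with slerp weights a = sin((1−f)δ)/sin δ ≈ 0.563, b = sin(fδ)/sin δ ≈ 0.853.
p = a·p₁ + b·p₂ ≈ (-0.199, 0.303, 0.932); φ = arcsin(p_z) ≈ 68.76°, λ = atan2(p_y, p_x) ≈ 123.32°.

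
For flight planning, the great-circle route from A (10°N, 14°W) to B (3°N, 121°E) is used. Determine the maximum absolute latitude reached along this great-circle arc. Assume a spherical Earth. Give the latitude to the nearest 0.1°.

≈ 17.0°N

The great circle lies in the plane with unit normal n̂ = (p₁ × p₂)/|p₁ × p₂|.
Here n̂_z ≈ +0.956; the vertex latitude is φ_max = arccos|n̂_z| ≈ 17.0°.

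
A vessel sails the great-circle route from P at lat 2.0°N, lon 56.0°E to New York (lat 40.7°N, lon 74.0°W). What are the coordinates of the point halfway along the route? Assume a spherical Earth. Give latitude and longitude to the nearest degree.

≈ lat 42°N, lon 7°E

Write both endpoints as unit vectors p₁, p₂ with components (cos φ cos λ, cos φ sin λ, sin φ).
The central angle between the endpoints is δ = arccos(p₁·p₂) ≈ 2.054 rad (117.7°).
Interpolate at f = 1/2 with slerp weights a = sin((1−f)δ)/sin δ ≈ 0.966, b = sin(fδ)/sin δ ≈ 0.966.
p = a·p₁ + b·p₂ ≈ (0.742, 0.096, 0.664); φ = arcsin(p_z) ≈ 41.58°, λ = atan2(p_y, p_x) ≈ 7.40°.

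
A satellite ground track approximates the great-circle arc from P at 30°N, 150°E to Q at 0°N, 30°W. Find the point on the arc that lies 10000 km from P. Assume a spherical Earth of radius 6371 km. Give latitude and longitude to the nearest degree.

Write both endpoints as unit vectors p₁, p₂ with components (cos φ cos λ, cos φ sin λ, sin φ).
The central angle between the endpoints is δ = arccos(p₁·p₂) ≈ 2.618 rad (150.0°). The total great-circle distance is δ·R ≈ 2.618 × 6371 ≈ 16679 km, so the target fraction is f = 10000/16679 ≈ 0.600.
Interpolate at f ≈ 0.600 with slerp weights a = sin((1−f)δ)/sin δ ≈ 1.733, b = sin(fδ)/sin δ ≈ 2.000.
p = a·p₁ + b·p₂ ≈ (0.432, -0.249, 0.867); φ = arcsin(p_z) ≈ 60.07°, λ = atan2(p_y, p_x) ≈ -30.00°.

≈ 60°N, 30°W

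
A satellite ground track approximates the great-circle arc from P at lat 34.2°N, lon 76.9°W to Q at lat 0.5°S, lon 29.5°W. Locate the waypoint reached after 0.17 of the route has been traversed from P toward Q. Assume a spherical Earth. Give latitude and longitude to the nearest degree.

≈ lat 29°N, lon 67°W

Convert each endpoint to a unit vector on the sphere (x = cos φ cos λ, y = cos φ sin λ, z = sin φ).
The central angle between the endpoints is δ = arccos(p₁·p₂) ≈ 0.983 rad (56.3°).
Interpolate at f = 0.17 with slerp weights a = sin((1−f)δ)/sin δ ≈ 0.875, b = sin(fδ)/sin δ ≈ 0.200.
p = a·p₁ + b·p₂ ≈ (0.338, -0.803, 0.490); φ = arcsin(p_z) ≈ 29.35°, λ = atan2(p_y, p_x) ≈ -67.18°.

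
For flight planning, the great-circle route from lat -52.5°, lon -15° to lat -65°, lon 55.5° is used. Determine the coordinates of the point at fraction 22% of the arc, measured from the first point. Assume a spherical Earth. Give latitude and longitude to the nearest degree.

From cos δ = sin φ₁ sin φ₂ + cos φ₁ cos φ₂ cos Δλ, the central angle is δ ≈ 0.635 rad (36.4°).
Interpolate at f = 0.22 with slerp weights a = sin((1−f)δ)/sin δ ≈ 0.801, b = sin(fδ)/sin δ ≈ 0.235.
p = a·p₁ + b·p₂ ≈ (0.527, -0.044, -0.848); φ = arcsin(p_z) ≈ -58.05°, λ = atan2(p_y, p_x) ≈ -4.82°.

≈ lat -58°, lon -5°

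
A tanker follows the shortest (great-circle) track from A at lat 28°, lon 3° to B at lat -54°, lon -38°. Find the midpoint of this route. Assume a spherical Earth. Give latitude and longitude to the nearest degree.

≈ lat -14°, lon -13°

Write both endpoints as unit vectors p₁, p₂ with components (cos φ cos λ, cos φ sin λ, sin φ).
The central angle between the endpoints is δ = arccos(p₁·p₂) ≈ 1.559 rad (89.3°).
Interpolate at f = 1/2 with slerp weights a = sin((1−f)δ)/sin δ ≈ 0.703, b = sin(fδ)/sin δ ≈ 0.703.
p = a·p₁ + b·p₂ ≈ (0.945, -0.222, -0.239); φ = arcsin(p_z) ≈ -13.81°, λ = atan2(p_y, p_x) ≈ -13.21°.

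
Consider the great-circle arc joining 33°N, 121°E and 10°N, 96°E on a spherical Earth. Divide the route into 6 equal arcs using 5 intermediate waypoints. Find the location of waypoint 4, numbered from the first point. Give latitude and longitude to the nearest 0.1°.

≈ 18.1°N, 103.5°E

The haversine formula gives a central angle δ ≈ 0.568 rad (32.5°) between the endpoints.
Interpolate at f = 4/6 with slerp weights a = sin((1−f)δ)/sin δ ≈ 0.350, b = sin(fδ)/sin δ ≈ 0.687.
p = a·p₁ + b·p₂ ≈ (-0.222, 0.925, 0.310); φ = arcsin(p_z) ≈ 18.05°, λ = atan2(p_y, p_x) ≈ 103.49°.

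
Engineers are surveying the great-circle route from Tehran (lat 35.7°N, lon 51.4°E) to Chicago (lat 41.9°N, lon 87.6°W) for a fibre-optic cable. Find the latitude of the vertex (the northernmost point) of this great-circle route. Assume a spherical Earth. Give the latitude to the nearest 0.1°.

≈ 66.6°N

The great circle lies in the plane with unit normal n̂ = (p₁ × p₂)/|p₁ × p₂|.
Here n̂_z ≈ -0.397; the vertex latitude is φ_max = arccos|n̂_z| ≈ 66.6°.
Check via Clairaut: cos φ_max = |cos φ₁| · sin C = cos(35.7°)·sin(29.3°) ≈ 0.397, again giving ≈ 66.6°.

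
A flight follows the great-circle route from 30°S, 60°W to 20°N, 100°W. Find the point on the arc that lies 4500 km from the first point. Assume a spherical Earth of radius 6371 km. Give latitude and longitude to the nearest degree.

Convert each endpoint to a unit vector on the sphere (x = cos φ cos λ, y = cos φ sin λ, z = sin φ).
The central angle between the endpoints is δ = arccos(p₁·p₂) ≈ 1.101 rad (63.1°). The total great-circle distance is δ·R ≈ 1.101 × 6371 ≈ 7017 km, so the target fraction is f = 4500/7017 ≈ 0.641.
Interpolate at f ≈ 0.641 with slerp weights a = sin((1−f)δ)/sin δ ≈ 0.432, b = sin(fδ)/sin δ ≈ 0.728.
p = a·p₁ + b·p₂ ≈ (0.068, -0.997, 0.033); φ = arcsin(p_z) ≈ 1.90°, λ = atan2(p_y, p_x) ≈ -86.09°.

≈ 2°N, 86°W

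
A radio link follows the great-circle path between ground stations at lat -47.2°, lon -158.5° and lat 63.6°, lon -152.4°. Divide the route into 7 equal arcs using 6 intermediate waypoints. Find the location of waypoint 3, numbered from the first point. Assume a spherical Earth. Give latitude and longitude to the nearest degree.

≈ lat 0°, lon -156°

From cos δ = sin φ₁ sin φ₂ + cos φ₁ cos φ₂ cos Δλ, the central angle is δ ≈ 1.936 rad (110.9°).
Interpolate at f = 3/7 with slerp weights a = sin((1−f)δ)/sin δ ≈ 0.957, b = sin(fδ)/sin δ ≈ 0.790.
p = a·p₁ + b·p₂ ≈ (-0.916, -0.401, 0.005); φ = arcsin(p_z) ≈ 0.29°, λ = atan2(p_y, p_x) ≈ -156.36°.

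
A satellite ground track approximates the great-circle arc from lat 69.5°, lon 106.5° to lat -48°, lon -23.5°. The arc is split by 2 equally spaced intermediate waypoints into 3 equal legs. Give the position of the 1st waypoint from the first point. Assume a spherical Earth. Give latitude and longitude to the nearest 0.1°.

The haversine formula gives a central angle δ ≈ 2.581 rad (147.9°) between the endpoints.
Interpolate at f = 1/3 with slerp weights a = sin((1−f)δ)/sin δ ≈ 1.859, b = sin(fδ)/sin δ ≈ 1.425.
p = a·p₁ + b·p₂ ≈ (0.689, 0.244, 0.682); φ = arcsin(p_z) ≈ 43.01°, λ = atan2(p_y, p_x) ≈ 19.49°.

≈ lat 43.0°, lon 19.5°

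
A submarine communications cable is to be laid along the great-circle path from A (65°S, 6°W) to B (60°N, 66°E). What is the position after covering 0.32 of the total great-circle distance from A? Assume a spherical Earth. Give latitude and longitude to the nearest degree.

From cos δ = sin φ₁ sin φ₂ + cos φ₁ cos φ₂ cos Δλ, the central angle is δ ≈ 2.374 rad (136.0°).
Interpolate at f = 0.32 with slerp weights a = sin((1−f)δ)/sin δ ≈ 1.439, b = sin(fδ)/sin δ ≈ 0.992.
p = a·p₁ + b·p₂ ≈ (0.806, 0.389, -0.445); φ = arcsin(p_z) ≈ -26.42°, λ = atan2(p_y, p_x) ≈ 25.78°.

≈ (26°S, 26°E)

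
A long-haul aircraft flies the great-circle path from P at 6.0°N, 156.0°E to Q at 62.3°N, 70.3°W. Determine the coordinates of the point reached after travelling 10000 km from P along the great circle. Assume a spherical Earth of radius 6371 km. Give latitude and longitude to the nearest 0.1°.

≈ 69.0°N, 98.3°W

Convert each endpoint to a unit vector on the sphere (x = cos φ cos λ, y = cos φ sin λ, z = sin φ).
The central angle between the endpoints is δ = arccos(p₁·p₂) ≈ 1.800 rad (103.1°). The total great-circle distance is δ·R ≈ 1.800 × 6371 ≈ 11465 km, so the target fraction is f = 10000/11465 ≈ 0.872.
Interpolate at f ≈ 0.872 with slerp weights a = sin((1−f)δ)/sin δ ≈ 0.234, b = sin(fδ)/sin δ ≈ 1.027.
p = a·p₁ + b·p₂ ≈ (-0.052, -0.355, 0.934); φ = arcsin(p_z) ≈ 69.00°, λ = atan2(p_y, p_x) ≈ -98.31°.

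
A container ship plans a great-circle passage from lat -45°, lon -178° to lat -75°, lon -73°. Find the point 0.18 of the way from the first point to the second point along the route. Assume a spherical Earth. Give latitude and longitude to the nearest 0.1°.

≈ lat -53.5°, lon -173.1°

Write both endpoints as unit vectors p₁, p₂ with components (cos φ cos λ, cos φ sin λ, sin φ).
The central angle between the endpoints is δ = arccos(p₁·p₂) ≈ 0.882 rad (50.5°).
Interpolate at f = 0.18 with slerp weights a = sin((1−f)δ)/sin δ ≈ 0.857, b = sin(fδ)/sin δ ≈ 0.205.
p = a·p₁ + b·p₂ ≈ (-0.590, -0.072, -0.804); φ = arcsin(p_z) ≈ -53.51°, λ = atan2(p_y, p_x) ≈ -173.06°.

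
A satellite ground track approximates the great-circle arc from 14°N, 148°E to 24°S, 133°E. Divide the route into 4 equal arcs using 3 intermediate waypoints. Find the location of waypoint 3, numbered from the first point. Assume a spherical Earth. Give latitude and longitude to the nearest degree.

≈ 15°S, 137°E

The haversine formula gives a central angle δ ≈ 0.711 rad (40.7°) between the endpoints.
Interpolate at f = 3/4 with slerp weights a = sin((1−f)δ)/sin δ ≈ 0.271, b = sin(fδ)/sin δ ≈ 0.779.
p = a·p₁ + b·p₂ ≈ (-0.708, 0.660, -0.251); φ = arcsin(p_z) ≈ -14.55°, λ = atan2(p_y, p_x) ≈ 137.03°.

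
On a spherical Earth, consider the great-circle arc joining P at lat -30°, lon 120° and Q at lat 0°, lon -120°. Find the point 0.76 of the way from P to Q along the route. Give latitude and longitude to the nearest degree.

≈ lat -15°, lon -144°

Convert each endpoint to a unit vector on the sphere (x = cos φ cos λ, y = cos φ sin λ, z = sin φ).
The central angle between the endpoints is δ = arccos(p₁·p₂) ≈ 2.019 rad (115.7°).
Interpolate at f = 0.76 with slerp weights a = sin((1−f)δ)/sin δ ≈ 0.517, b = sin(fδ)/sin δ ≈ 1.109.
p = a·p₁ + b·p₂ ≈ (-0.778, -0.573, -0.258); φ = arcsin(p_z) ≈ -14.97°, λ = atan2(p_y, p_x) ≈ -143.65°.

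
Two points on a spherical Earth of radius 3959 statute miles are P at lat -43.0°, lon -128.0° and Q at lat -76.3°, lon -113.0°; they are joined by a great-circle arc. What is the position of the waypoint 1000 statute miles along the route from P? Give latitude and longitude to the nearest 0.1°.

≈ lat -57.4°, lon -125.1°

From cos δ = sin φ₁ sin φ₂ + cos φ₁ cos φ₂ cos Δλ, the central angle is δ ≈ 0.592 rad (33.9°). The total great-circle distance is δ·R ≈ 0.592 × 3959 ≈ 2343 mi, so the target fraction is f = 1000/2343 ≈ 0.427.
Interpolate at f ≈ 0.427 with slerp weights a = sin((1−f)δ)/sin δ ≈ 0.597, b = sin(fδ)/sin δ ≈ 0.448.
p = a·p₁ + b·p₂ ≈ (-0.310, -0.441, -0.842); φ = arcsin(p_z) ≈ -57.35°, λ = atan2(p_y, p_x) ≈ -125.08°.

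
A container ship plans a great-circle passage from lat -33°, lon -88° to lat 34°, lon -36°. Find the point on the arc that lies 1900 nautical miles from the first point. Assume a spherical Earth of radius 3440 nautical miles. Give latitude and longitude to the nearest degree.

Write both endpoints as unit vectors p₁, p₂ with components (cos φ cos λ, cos φ sin λ, sin φ).
The central angle between the endpoints is δ = arccos(p₁·p₂) ≈ 1.447 rad (82.9°). The total great-circle distance is δ·R ≈ 1.447 × 3440 ≈ 4978 nmi, so the target fraction is f = 1900/4978 ≈ 0.382.
Interpolate at f ≈ 0.382 with slerp weights a = sin((1−f)δ)/sin δ ≈ 0.786, b = sin(fδ)/sin δ ≈ 0.529.
p = a·p₁ + b·p₂ ≈ (0.378, -0.916, -0.132); φ = arcsin(p_z) ≈ -7.61°, λ = atan2(p_y, p_x) ≈ -67.61°.

≈ lat -8°, lon -68°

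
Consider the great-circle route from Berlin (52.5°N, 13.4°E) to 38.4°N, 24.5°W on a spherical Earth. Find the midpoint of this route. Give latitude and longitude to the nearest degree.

≈ 47°N, 8°W

The haversine formula gives a central angle δ ≈ 0.517 rad (29.6°) between the endpoints.
Interpolate at f = 1/2 with slerp weights a = sin((1−f)δ)/sin δ ≈ 0.517, b = sin(fδ)/sin δ ≈ 0.517.
p = a·p₁ + b·p₂ ≈ (0.675, -0.095, 0.732); φ = arcsin(p_z) ≈ 47.02°, λ = atan2(p_y, p_x) ≈ -8.02°.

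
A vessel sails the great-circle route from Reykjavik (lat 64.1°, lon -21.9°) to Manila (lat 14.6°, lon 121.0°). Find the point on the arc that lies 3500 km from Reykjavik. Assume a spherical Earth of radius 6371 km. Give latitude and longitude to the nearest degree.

Convert each endpoint to a unit vector on the sphere (x = cos φ cos λ, y = cos φ sin λ, z = sin φ).
The central angle between the endpoints is δ = arccos(p₁·p₂) ≈ 1.681 rad (96.3°). The total great-circle distance is δ·R ≈ 1.681 × 6371 ≈ 10712 km, so the target fraction is f = 3500/10712 ≈ 0.327.
Interpolate at f ≈ 0.327 with slerp weights a = sin((1−f)δ)/sin δ ≈ 0.911, b = sin(fδ)/sin δ ≈ 0.525.
p = a·p₁ + b·p₂ ≈ (0.107, 0.287, 0.952); φ = arcsin(p_z) ≈ 72.14°, λ = atan2(p_y, p_x) ≈ 69.52°.

≈ lat 72°, lon 70°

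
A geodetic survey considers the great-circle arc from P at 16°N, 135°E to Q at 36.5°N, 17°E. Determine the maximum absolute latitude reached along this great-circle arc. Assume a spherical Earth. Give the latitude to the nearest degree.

≈ 46°N

The great circle lies in the plane with unit normal n̂ = (p₁ × p₂)/|p₁ × p₂|.
Here n̂_z ≈ -0.696; the vertex latitude is φ_max = arccos|n̂_z| ≈ 45.9°.
Check via Clairaut: cos φ_max = |cos φ₁| · sin C = cos(16.0°)·sin(46.4°) ≈ 0.696, again giving ≈ 45.9°.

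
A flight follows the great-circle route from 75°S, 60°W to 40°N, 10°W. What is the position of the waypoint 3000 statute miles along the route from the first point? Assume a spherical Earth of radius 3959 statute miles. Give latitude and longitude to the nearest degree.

The haversine formula gives a central angle δ ≈ 2.087 rad (119.6°) between the endpoints. The total great-circle distance is δ·R ≈ 2.087 × 3959 ≈ 8262 mi, so the target fraction is f = 3000/8262 ≈ 0.363.
Interpolate at f ≈ 0.363 with slerp weights a = sin((1−f)δ)/sin δ ≈ 1.116, b = sin(fδ)/sin δ ≈ 0.790.
p = a·p₁ + b·p₂ ≈ (0.741, -0.355, -0.570); φ = arcsin(p_z) ≈ -34.77°, λ = atan2(p_y, p_x) ≈ -25.63°.

≈ 35°S, 26°W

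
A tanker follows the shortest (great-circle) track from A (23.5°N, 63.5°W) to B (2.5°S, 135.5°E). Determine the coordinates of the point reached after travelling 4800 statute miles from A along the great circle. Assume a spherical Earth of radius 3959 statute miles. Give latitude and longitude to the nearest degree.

≈ (49°N, 149°W)

Write both endpoints as unit vectors p₁, p₂ with components (cos φ cos λ, cos φ sin λ, sin φ).
The central angle between the endpoints is δ = arccos(p₁·p₂) ≈ 2.654 rad (152.1°). The total great-circle distance is δ·R ≈ 2.654 × 3959 ≈ 10509 mi, so the target fraction is f = 4800/10509 ≈ 0.457.
Interpolate at f ≈ 0.457 with slerp weights a = sin((1−f)δ)/sin δ ≈ 2.119, b = sin(fδ)/sin δ ≈ 2.000.
p = a·p₁ + b·p₂ ≈ (-0.559, -0.338, 0.757); φ = arcsin(p_z) ≈ 49.24°, λ = atan2(p_y, p_x) ≈ -148.83°.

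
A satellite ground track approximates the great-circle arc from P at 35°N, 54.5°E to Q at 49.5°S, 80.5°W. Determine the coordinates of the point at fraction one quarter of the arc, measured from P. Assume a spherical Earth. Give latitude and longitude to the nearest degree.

≈ 10°N, 26°E

Convert each endpoint to a unit vector on the sphere (x = cos φ cos λ, y = cos φ sin λ, z = sin φ).
The central angle between the endpoints is δ = arccos(p₁·p₂) ≈ 2.519 rad (144.3°).
Interpolate at f = 1/4 with slerp weights a = sin((1−f)δ)/sin δ ≈ 1.628, b = sin(fδ)/sin δ ≈ 1.010.
p = a·p₁ + b·p₂ ≈ (0.883, 0.439, 0.166); φ = arcsin(p_z) ≈ 9.57°, λ = atan2(p_y, p_x) ≈ 26.45°.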